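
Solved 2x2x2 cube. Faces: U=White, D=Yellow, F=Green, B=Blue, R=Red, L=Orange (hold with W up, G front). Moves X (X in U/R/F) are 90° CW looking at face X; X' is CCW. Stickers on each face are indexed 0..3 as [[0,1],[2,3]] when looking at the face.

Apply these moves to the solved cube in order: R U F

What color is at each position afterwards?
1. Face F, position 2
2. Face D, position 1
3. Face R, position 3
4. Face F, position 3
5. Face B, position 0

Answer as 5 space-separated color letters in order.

Answer: Y W R R O

Derivation:
After move 1 (R): R=RRRR U=WGWG F=GYGY D=YBYB B=WBWB
After move 2 (U): U=WWGG F=RRGY R=WBRR B=OOWB L=GYOO
After move 3 (F): F=GRYR U=WWOY R=GBGR D=RWYB L=GYOB
Query 1: F[2] = Y
Query 2: D[1] = W
Query 3: R[3] = R
Query 4: F[3] = R
Query 5: B[0] = O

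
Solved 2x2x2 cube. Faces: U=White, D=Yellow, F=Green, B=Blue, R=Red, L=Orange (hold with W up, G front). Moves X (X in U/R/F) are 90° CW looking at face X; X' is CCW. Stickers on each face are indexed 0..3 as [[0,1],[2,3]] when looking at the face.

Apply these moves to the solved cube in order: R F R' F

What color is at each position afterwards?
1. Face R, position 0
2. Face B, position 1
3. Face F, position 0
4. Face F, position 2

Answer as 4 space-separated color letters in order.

After move 1 (R): R=RRRR U=WGWG F=GYGY D=YBYB B=WBWB
After move 2 (F): F=GGYY U=WGOO R=WRGR D=RRYB L=OYOB
After move 3 (R'): R=RRWG U=WWOW F=GGYO D=RGYY B=BBRB
After move 4 (F): F=YGOG U=WWBY R=ORWG D=WRYY L=OROG
Query 1: R[0] = O
Query 2: B[1] = B
Query 3: F[0] = Y
Query 4: F[2] = O

Answer: O B Y O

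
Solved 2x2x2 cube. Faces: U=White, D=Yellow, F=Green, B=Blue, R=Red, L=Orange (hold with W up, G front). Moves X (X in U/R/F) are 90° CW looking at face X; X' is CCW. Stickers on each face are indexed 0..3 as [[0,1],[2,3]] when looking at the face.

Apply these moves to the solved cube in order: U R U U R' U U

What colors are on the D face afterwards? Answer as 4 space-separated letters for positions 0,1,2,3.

After move 1 (U): U=WWWW F=RRGG R=BBRR B=OOBB L=GGOO
After move 2 (R): R=RBRB U=WRWG F=RYGY D=YBYO B=WOWB
After move 3 (U): U=WWGR F=RBGY R=WORB B=GGWB L=RYOO
After move 4 (U): U=GWRW F=WOGY R=GGRB B=RYWB L=RBOO
After move 5 (R'): R=GBGR U=GWRR F=WWGW D=YOYY B=OYBB
After move 6 (U): U=RGRW F=GBGW R=OYGR B=RBBB L=WWOO
After move 7 (U): U=RRWG F=OYGW R=RBGR B=WWBB L=GBOO
Query: D face = YOYY

Answer: Y O Y Y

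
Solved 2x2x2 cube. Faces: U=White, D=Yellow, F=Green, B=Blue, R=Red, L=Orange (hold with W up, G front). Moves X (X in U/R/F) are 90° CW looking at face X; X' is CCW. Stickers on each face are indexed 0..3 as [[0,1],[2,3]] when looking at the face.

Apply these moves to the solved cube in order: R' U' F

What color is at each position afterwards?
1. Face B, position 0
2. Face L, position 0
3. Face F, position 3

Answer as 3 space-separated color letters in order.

Answer: R Y O

Derivation:
After move 1 (R'): R=RRRR U=WBWB F=GWGW D=YGYG B=YBYB
After move 2 (U'): U=BBWW F=OOGW R=GWRR B=RRYB L=YBOO
After move 3 (F): F=GOWO U=BBOB R=WWWR D=RGYG L=YYOG
Query 1: B[0] = R
Query 2: L[0] = Y
Query 3: F[3] = O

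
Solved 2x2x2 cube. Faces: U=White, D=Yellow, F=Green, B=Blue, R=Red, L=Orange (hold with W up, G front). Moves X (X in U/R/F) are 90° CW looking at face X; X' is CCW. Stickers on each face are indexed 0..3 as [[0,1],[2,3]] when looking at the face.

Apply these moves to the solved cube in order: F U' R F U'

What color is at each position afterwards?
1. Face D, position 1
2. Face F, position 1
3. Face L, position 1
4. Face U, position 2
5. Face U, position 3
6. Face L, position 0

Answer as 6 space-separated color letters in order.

Answer: W R R W Y O

Derivation:
After move 1 (F): F=GGGG U=WWOO R=WRWR D=RRYY L=OYOY
After move 2 (U'): U=WOWO F=OYGG R=GGWR B=WRBB L=BBOY
After move 3 (R): R=WGRG U=WYWG F=ORGY D=RBYW B=OROB
After move 4 (F): F=GOYR U=WYYB R=WGGG D=RWYW L=BROB
After move 5 (U'): U=YBWY F=BRYR R=GOGG B=WGOB L=OROB
Query 1: D[1] = W
Query 2: F[1] = R
Query 3: L[1] = R
Query 4: U[2] = W
Query 5: U[3] = Y
Query 6: L[0] = O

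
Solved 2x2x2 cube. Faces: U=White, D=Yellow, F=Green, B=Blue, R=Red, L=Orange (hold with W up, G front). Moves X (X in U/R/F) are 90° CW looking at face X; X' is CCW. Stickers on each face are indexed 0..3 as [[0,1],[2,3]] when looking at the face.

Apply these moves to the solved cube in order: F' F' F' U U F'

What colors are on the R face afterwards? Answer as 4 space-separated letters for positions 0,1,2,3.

After move 1 (F'): F=GGGG U=WWRR R=YRYR D=OOYY L=OWOW
After move 2 (F'): F=GGGG U=WWYY R=OROR D=WWYY L=OROR
After move 3 (F'): F=GGGG U=WWOO R=WRWR D=RRYY L=OYOY
After move 4 (U): U=OWOW F=WRGG R=BBWR B=OYBB L=GGOY
After move 5 (U): U=OOWW F=BBGG R=OYWR B=GGBB L=WROY
After move 6 (F'): F=BGBG U=OOOW R=RYRR D=RYYY L=WWOW
Query: R face = RYRR

Answer: R Y R R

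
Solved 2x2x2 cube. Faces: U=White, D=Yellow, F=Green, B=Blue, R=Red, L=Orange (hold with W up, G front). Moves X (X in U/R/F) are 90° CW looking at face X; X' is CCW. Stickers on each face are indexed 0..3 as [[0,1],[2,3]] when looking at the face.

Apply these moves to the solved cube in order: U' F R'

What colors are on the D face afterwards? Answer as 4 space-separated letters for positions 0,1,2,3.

Answer: R O Y O

Derivation:
After move 1 (U'): U=WWWW F=OOGG R=GGRR B=RRBB L=BBOO
After move 2 (F): F=GOGO U=WWOB R=WGWR D=RGYY L=BYOY
After move 3 (R'): R=GRWW U=WBOR F=GWGB D=ROYO B=YRGB
Query: D face = ROYO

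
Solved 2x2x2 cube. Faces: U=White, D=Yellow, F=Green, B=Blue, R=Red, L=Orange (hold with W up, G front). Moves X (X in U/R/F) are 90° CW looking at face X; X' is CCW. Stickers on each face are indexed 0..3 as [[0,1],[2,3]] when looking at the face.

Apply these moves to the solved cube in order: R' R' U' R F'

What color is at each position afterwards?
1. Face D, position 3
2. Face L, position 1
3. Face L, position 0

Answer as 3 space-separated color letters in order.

Answer: R B G

Derivation:
After move 1 (R'): R=RRRR U=WBWB F=GWGW D=YGYG B=YBYB
After move 2 (R'): R=RRRR U=WYWY F=GBGB D=YWYW B=GBGB
After move 3 (U'): U=YYWW F=OOGB R=GBRR B=RRGB L=GBOO
After move 4 (R): R=RGRB U=YOWB F=OWGW D=YGYR B=WRYB
After move 5 (F'): F=WWOG U=YORR R=GGYB D=BOYR L=GBOW
Query 1: D[3] = R
Query 2: L[1] = B
Query 3: L[0] = G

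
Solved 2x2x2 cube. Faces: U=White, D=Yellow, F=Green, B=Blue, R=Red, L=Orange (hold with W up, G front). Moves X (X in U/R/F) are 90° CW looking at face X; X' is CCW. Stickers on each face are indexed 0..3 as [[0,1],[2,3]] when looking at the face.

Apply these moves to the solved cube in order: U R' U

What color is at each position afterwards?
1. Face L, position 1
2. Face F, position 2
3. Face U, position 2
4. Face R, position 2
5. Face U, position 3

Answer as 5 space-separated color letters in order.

After move 1 (U): U=WWWW F=RRGG R=BBRR B=OOBB L=GGOO
After move 2 (R'): R=BRBR U=WBWO F=RWGW D=YRYG B=YOYB
After move 3 (U): U=WWOB F=BRGW R=YOBR B=GGYB L=RWOO
Query 1: L[1] = W
Query 2: F[2] = G
Query 3: U[2] = O
Query 4: R[2] = B
Query 5: U[3] = B

Answer: W G O B B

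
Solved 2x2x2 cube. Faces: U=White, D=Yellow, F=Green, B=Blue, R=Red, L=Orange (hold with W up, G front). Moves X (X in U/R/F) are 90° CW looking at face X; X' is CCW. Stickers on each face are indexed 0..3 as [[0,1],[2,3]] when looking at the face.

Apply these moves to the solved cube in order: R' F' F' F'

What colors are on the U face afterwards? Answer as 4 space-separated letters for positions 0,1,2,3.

Answer: W B O O

Derivation:
After move 1 (R'): R=RRRR U=WBWB F=GWGW D=YGYG B=YBYB
After move 2 (F'): F=WWGG U=WBRR R=GRYR D=OOYG L=OBOW
After move 3 (F'): F=WGWG U=WBGY R=OROR D=BWYG L=OROR
After move 4 (F'): F=GGWW U=WBOO R=WRBR D=RRYG L=OYOG
Query: U face = WBOO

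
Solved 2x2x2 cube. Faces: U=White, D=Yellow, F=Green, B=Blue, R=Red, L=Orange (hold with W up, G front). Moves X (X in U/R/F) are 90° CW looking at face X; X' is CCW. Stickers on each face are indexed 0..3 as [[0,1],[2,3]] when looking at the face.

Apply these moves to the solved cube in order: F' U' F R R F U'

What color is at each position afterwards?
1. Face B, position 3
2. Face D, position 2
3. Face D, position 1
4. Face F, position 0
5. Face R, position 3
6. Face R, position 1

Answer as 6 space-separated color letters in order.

After move 1 (F'): F=GGGG U=WWRR R=YRYR D=OOYY L=OWOW
After move 2 (U'): U=WRWR F=OWGG R=GGYR B=YRBB L=BBOW
After move 3 (F): F=GOGW U=WRWB R=WGRR D=YGYY L=BOOO
After move 4 (R): R=RWRG U=WOWW F=GGGY D=YBYY B=BRRB
After move 5 (R): R=RRGW U=WGWY F=GBGY D=YRYB B=WROB
After move 6 (F): F=GGYB U=WGOO R=WRYW D=GRYB L=BYOR
After move 7 (U'): U=GOWO F=BYYB R=GGYW B=WROB L=WROR
Query 1: B[3] = B
Query 2: D[2] = Y
Query 3: D[1] = R
Query 4: F[0] = B
Query 5: R[3] = W
Query 6: R[1] = G

Answer: B Y R B W G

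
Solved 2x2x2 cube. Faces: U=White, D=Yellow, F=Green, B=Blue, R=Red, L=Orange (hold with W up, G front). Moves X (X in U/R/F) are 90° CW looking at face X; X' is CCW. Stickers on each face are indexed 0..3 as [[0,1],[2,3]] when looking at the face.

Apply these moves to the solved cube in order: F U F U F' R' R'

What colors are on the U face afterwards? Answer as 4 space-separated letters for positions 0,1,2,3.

Answer: Y R O Y

Derivation:
After move 1 (F): F=GGGG U=WWOO R=WRWR D=RRYY L=OYOY
After move 2 (U): U=OWOW F=WRGG R=BBWR B=OYBB L=GGOY
After move 3 (F): F=GWGR U=OWYG R=OBWR D=WBYY L=GROR
After move 4 (U): U=YOGW F=OBGR R=OYWR B=GRBB L=GWOR
After move 5 (F'): F=BROG U=YOOW R=BYWR D=WRYY L=GWOG
After move 6 (R'): R=YRBW U=YBOG F=BOOW D=WRYG B=YRRB
After move 7 (R'): R=RWYB U=YROY F=BBOG D=WOYW B=GRRB
Query: U face = YROY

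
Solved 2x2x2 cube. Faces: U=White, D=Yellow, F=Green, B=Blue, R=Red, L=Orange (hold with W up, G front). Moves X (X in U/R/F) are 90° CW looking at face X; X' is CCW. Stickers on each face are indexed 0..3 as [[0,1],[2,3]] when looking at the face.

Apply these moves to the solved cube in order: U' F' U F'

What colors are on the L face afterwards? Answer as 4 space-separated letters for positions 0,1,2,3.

After move 1 (U'): U=WWWW F=OOGG R=GGRR B=RRBB L=BBOO
After move 2 (F'): F=OGOG U=WWGR R=YGYR D=BOYY L=BWOW
After move 3 (U): U=GWRW F=YGOG R=RRYR B=BWBB L=OGOW
After move 4 (F'): F=GGYO U=GWRY R=ORBR D=GWYY L=OWOR
Query: L face = OWOR

Answer: O W O R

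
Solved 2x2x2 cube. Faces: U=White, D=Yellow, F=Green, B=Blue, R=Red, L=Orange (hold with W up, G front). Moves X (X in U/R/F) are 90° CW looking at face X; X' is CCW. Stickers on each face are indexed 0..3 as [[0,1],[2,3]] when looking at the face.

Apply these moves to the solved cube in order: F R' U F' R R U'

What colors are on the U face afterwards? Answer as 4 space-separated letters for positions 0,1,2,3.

After move 1 (F): F=GGGG U=WWOO R=WRWR D=RRYY L=OYOY
After move 2 (R'): R=RRWW U=WBOB F=GWGO D=RGYG B=YBRB
After move 3 (U): U=OWBB F=RRGO R=YBWW B=OYRB L=GWOY
After move 4 (F'): F=RORG U=OWYW R=GBRW D=WYYG L=GBOB
After move 5 (R): R=RGWB U=OOYG F=RYRG D=WRYO B=WYWB
After move 6 (R): R=WRBG U=OYYG F=RRRO D=WWYW B=GYOB
After move 7 (U'): U=YGOY F=GBRO R=RRBG B=WROB L=GYOB
Query: U face = YGOY

Answer: Y G O Y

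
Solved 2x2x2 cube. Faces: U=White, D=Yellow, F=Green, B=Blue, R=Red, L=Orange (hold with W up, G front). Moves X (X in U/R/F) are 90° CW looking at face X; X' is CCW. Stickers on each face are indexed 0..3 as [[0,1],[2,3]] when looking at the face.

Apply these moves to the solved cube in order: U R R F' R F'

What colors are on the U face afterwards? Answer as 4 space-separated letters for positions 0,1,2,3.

After move 1 (U): U=WWWW F=RRGG R=BBRR B=OOBB L=GGOO
After move 2 (R): R=RBRB U=WRWG F=RYGY D=YBYO B=WOWB
After move 3 (R): R=RRBB U=WYWY F=RBGO D=YWYW B=GORB
After move 4 (F'): F=BORG U=WYRB R=WRYB D=GOYW L=GYOW
After move 5 (R): R=YWBR U=WORG F=BORW D=GRYG B=BOYB
After move 6 (F'): F=OWBR U=WOYB R=RWGR D=YWYG L=GGOR
Query: U face = WOYB

Answer: W O Y B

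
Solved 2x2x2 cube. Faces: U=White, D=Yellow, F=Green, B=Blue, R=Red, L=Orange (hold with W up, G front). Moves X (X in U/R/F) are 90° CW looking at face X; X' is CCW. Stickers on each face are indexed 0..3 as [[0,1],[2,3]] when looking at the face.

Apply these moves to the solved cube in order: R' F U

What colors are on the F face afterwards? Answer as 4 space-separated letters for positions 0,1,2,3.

After move 1 (R'): R=RRRR U=WBWB F=GWGW D=YGYG B=YBYB
After move 2 (F): F=GGWW U=WBOO R=WRBR D=RRYG L=OYOG
After move 3 (U): U=OWOB F=WRWW R=YBBR B=OYYB L=GGOG
Query: F face = WRWW

Answer: W R W W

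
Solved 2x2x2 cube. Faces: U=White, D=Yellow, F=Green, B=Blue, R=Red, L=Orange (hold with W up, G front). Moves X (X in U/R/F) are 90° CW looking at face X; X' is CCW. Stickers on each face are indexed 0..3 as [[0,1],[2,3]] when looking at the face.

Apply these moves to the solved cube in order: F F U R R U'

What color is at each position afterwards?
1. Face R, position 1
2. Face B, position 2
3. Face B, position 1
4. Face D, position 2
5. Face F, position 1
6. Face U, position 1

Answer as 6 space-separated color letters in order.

After move 1 (F): F=GGGG U=WWOO R=WRWR D=RRYY L=OYOY
After move 2 (F): F=GGGG U=WWYY R=OROR D=WWYY L=OROR
After move 3 (U): U=YWYW F=ORGG R=BBOR B=ORBB L=GGOR
After move 4 (R): R=OBRB U=YRYG F=OWGY D=WBYO B=WRWB
After move 5 (R): R=ROBB U=YWYY F=OBGO D=WWYW B=GRRB
After move 6 (U'): U=WYYY F=GGGO R=OBBB B=RORB L=GROR
Query 1: R[1] = B
Query 2: B[2] = R
Query 3: B[1] = O
Query 4: D[2] = Y
Query 5: F[1] = G
Query 6: U[1] = Y

Answer: B R O Y G Y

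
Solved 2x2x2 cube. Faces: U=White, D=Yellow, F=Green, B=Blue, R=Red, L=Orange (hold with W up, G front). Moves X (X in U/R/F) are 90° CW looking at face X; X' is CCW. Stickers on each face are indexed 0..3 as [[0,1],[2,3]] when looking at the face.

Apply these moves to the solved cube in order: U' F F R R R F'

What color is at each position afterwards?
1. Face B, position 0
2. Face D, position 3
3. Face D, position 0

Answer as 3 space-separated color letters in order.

After move 1 (U'): U=WWWW F=OOGG R=GGRR B=RRBB L=BBOO
After move 2 (F): F=GOGO U=WWOB R=WGWR D=RGYY L=BYOY
After move 3 (F): F=GGOO U=WWYY R=OGBR D=WWYY L=BROG
After move 4 (R): R=BORG U=WGYO F=GWOY D=WBYR B=YRWB
After move 5 (R): R=RBGO U=WWYY F=GBOR D=WWYY B=ORGB
After move 6 (R): R=GROB U=WBYR F=GWOY D=WGYO B=YRWB
After move 7 (F'): F=WYGO U=WBGO R=GRWB D=RGYO L=BROY
Query 1: B[0] = Y
Query 2: D[3] = O
Query 3: D[0] = R

Answer: Y O R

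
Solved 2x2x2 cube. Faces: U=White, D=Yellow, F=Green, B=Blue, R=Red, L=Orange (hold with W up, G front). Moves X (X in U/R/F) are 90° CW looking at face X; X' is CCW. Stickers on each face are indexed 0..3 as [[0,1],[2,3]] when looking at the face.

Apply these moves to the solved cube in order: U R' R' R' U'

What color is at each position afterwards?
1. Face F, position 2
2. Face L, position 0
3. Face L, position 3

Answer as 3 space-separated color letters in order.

After move 1 (U): U=WWWW F=RRGG R=BBRR B=OOBB L=GGOO
After move 2 (R'): R=BRBR U=WBWO F=RWGW D=YRYG B=YOYB
After move 3 (R'): R=RRBB U=WYWY F=RBGO D=YWYW B=GORB
After move 4 (R'): R=RBRB U=WRWG F=RYGY D=YBYO B=WOWB
After move 5 (U'): U=RGWW F=GGGY R=RYRB B=RBWB L=WOOO
Query 1: F[2] = G
Query 2: L[0] = W
Query 3: L[3] = O

Answer: G W O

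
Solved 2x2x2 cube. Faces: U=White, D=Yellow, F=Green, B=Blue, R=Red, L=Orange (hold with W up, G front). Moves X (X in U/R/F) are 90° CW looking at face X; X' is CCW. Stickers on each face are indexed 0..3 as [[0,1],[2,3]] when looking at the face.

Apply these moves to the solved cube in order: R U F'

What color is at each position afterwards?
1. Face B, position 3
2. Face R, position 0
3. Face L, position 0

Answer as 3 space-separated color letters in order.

After move 1 (R): R=RRRR U=WGWG F=GYGY D=YBYB B=WBWB
After move 2 (U): U=WWGG F=RRGY R=WBRR B=OOWB L=GYOO
After move 3 (F'): F=RYRG U=WWWR R=BBYR D=YOYB L=GGOG
Query 1: B[3] = B
Query 2: R[0] = B
Query 3: L[0] = G

Answer: B B G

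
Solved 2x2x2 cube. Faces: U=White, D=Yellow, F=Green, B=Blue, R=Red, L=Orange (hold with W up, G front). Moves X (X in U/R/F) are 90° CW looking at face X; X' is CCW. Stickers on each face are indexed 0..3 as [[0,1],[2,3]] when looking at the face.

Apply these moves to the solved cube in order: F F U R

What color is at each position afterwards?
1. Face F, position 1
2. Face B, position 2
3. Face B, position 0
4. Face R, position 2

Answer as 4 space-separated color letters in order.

Answer: W W W R

Derivation:
After move 1 (F): F=GGGG U=WWOO R=WRWR D=RRYY L=OYOY
After move 2 (F): F=GGGG U=WWYY R=OROR D=WWYY L=OROR
After move 3 (U): U=YWYW F=ORGG R=BBOR B=ORBB L=GGOR
After move 4 (R): R=OBRB U=YRYG F=OWGY D=WBYO B=WRWB
Query 1: F[1] = W
Query 2: B[2] = W
Query 3: B[0] = W
Query 4: R[2] = R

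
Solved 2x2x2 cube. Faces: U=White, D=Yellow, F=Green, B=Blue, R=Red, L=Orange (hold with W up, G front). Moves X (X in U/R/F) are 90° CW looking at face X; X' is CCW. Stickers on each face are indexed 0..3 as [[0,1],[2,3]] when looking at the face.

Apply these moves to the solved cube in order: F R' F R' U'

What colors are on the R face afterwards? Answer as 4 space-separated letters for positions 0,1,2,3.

Answer: G B O B

Derivation:
After move 1 (F): F=GGGG U=WWOO R=WRWR D=RRYY L=OYOY
After move 2 (R'): R=RRWW U=WBOB F=GWGO D=RGYG B=YBRB
After move 3 (F): F=GGOW U=WBYY R=ORBW D=WRYG L=OROG
After move 4 (R'): R=RWOB U=WRYY F=GBOY D=WGYW B=GBRB
After move 5 (U'): U=RYWY F=OROY R=GBOB B=RWRB L=GBOG
Query: R face = GBOB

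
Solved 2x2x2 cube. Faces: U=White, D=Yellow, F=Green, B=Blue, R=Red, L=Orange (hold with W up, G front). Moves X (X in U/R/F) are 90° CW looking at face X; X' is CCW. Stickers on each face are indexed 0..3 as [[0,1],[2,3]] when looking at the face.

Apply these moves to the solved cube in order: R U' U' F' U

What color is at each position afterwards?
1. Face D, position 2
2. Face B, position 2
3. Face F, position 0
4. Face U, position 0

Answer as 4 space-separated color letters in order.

Answer: Y W B O

Derivation:
After move 1 (R): R=RRRR U=WGWG F=GYGY D=YBYB B=WBWB
After move 2 (U'): U=GGWW F=OOGY R=GYRR B=RRWB L=WBOO
After move 3 (U'): U=GWGW F=WBGY R=OORR B=GYWB L=RROO
After move 4 (F'): F=BYWG U=GWOR R=BOYR D=ROYB L=RWOG
After move 5 (U): U=OGRW F=BOWG R=GYYR B=RWWB L=BYOG
Query 1: D[2] = Y
Query 2: B[2] = W
Query 3: F[0] = B
Query 4: U[0] = O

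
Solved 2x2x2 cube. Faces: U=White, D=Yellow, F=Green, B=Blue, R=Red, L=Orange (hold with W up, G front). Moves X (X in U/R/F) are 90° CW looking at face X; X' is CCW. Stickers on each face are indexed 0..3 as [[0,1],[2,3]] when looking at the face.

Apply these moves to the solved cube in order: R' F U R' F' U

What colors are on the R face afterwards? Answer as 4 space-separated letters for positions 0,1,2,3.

After move 1 (R'): R=RRRR U=WBWB F=GWGW D=YGYG B=YBYB
After move 2 (F): F=GGWW U=WBOO R=WRBR D=RRYG L=OYOG
After move 3 (U): U=OWOB F=WRWW R=YBBR B=OYYB L=GGOG
After move 4 (R'): R=BRYB U=OYOO F=WWWB D=RRYW B=GYRB
After move 5 (F'): F=WBWW U=OYBY R=RRRB D=GGYW L=GOOO
After move 6 (U): U=BOYY F=RRWW R=GYRB B=GORB L=WBOO
Query: R face = GYRB

Answer: G Y R B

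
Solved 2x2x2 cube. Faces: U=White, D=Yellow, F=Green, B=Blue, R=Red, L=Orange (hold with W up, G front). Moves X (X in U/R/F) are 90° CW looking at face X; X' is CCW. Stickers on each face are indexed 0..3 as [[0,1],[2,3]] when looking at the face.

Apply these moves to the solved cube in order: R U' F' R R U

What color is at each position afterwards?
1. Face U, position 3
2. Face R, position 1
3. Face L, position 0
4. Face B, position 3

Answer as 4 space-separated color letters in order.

After move 1 (R): R=RRRR U=WGWG F=GYGY D=YBYB B=WBWB
After move 2 (U'): U=GGWW F=OOGY R=GYRR B=RRWB L=WBOO
After move 3 (F'): F=OYOG U=GGGR R=BYYR D=BOYB L=WWOW
After move 4 (R): R=YBRY U=GYGG F=OOOB D=BWYR B=RRGB
After move 5 (R): R=RYYB U=GOGB F=OWOR D=BGYR B=GRYB
After move 6 (U): U=GGBO F=RYOR R=GRYB B=WWYB L=OWOW
Query 1: U[3] = O
Query 2: R[1] = R
Query 3: L[0] = O
Query 4: B[3] = B

Answer: O R O B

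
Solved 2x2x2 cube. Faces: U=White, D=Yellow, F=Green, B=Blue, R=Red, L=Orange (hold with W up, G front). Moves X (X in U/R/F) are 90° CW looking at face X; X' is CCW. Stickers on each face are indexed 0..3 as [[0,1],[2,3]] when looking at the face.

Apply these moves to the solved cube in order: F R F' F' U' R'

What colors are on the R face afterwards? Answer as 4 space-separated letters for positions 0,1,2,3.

Answer: G R Y Y

Derivation:
After move 1 (F): F=GGGG U=WWOO R=WRWR D=RRYY L=OYOY
After move 2 (R): R=WWRR U=WGOG F=GRGY D=RBYB B=OBWB
After move 3 (F'): F=RYGG U=WGWR R=BWRR D=YYYB L=OGOO
After move 4 (F'): F=YGRG U=WGBR R=YWYR D=GOYB L=OROW
After move 5 (U'): U=GRWB F=ORRG R=YGYR B=YWWB L=OBOW
After move 6 (R'): R=GRYY U=GWWY F=ORRB D=GRYG B=BWOB
Query: R face = GRYY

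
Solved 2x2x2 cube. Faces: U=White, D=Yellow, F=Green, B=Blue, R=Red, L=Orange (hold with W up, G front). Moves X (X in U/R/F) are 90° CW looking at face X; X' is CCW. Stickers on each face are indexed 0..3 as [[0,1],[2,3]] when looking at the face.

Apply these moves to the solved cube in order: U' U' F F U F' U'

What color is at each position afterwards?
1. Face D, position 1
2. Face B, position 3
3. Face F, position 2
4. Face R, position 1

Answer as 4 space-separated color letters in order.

After move 1 (U'): U=WWWW F=OOGG R=GGRR B=RRBB L=BBOO
After move 2 (U'): U=WWWW F=BBGG R=OORR B=GGBB L=RROO
After move 3 (F): F=GBGB U=WWOR R=WOWR D=ROYY L=RYOY
After move 4 (F): F=GGBB U=WWYY R=OORR D=WWYY L=RROO
After move 5 (U): U=YWYW F=OOBB R=GGRR B=RRBB L=GGOO
After move 6 (F'): F=OBOB U=YWGR R=WGWR D=GOYY L=GWOY
After move 7 (U'): U=WRYG F=GWOB R=OBWR B=WGBB L=RROY
Query 1: D[1] = O
Query 2: B[3] = B
Query 3: F[2] = O
Query 4: R[1] = B

Answer: O B O B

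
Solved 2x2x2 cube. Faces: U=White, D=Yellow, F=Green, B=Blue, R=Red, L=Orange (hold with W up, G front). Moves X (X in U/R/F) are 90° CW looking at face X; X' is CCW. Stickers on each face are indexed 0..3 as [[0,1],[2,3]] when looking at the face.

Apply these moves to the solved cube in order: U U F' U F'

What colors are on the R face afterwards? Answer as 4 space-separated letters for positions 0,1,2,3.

Answer: O G R R

Derivation:
After move 1 (U): U=WWWW F=RRGG R=BBRR B=OOBB L=GGOO
After move 2 (U): U=WWWW F=BBGG R=OORR B=GGBB L=RROO
After move 3 (F'): F=BGBG U=WWOR R=YOYR D=ROYY L=RWOW
After move 4 (U): U=OWRW F=YOBG R=GGYR B=RWBB L=BGOW
After move 5 (F'): F=OGYB U=OWGY R=OGRR D=GWYY L=BWOR
Query: R face = OGRR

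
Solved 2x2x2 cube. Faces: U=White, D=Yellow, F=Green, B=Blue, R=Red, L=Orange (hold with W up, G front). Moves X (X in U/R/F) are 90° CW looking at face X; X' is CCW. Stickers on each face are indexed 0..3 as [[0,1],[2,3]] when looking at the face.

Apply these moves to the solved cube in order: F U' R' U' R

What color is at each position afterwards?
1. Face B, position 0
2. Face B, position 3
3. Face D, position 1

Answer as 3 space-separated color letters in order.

Answer: W B R

Derivation:
After move 1 (F): F=GGGG U=WWOO R=WRWR D=RRYY L=OYOY
After move 2 (U'): U=WOWO F=OYGG R=GGWR B=WRBB L=BBOY
After move 3 (R'): R=GRGW U=WBWW F=OOGO D=RYYG B=YRRB
After move 4 (U'): U=BWWW F=BBGO R=OOGW B=GRRB L=YROY
After move 5 (R): R=GOWO U=BBWO F=BYGG D=RRYG B=WRWB
Query 1: B[0] = W
Query 2: B[3] = B
Query 3: D[1] = R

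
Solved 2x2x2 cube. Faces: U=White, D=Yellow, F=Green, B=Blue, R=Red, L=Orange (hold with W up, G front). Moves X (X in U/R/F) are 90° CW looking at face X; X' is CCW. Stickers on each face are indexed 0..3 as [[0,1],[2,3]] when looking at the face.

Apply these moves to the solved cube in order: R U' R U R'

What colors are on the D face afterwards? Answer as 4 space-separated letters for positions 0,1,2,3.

Answer: Y G Y B

Derivation:
After move 1 (R): R=RRRR U=WGWG F=GYGY D=YBYB B=WBWB
After move 2 (U'): U=GGWW F=OOGY R=GYRR B=RRWB L=WBOO
After move 3 (R): R=RGRY U=GOWY F=OBGB D=YWYR B=WRGB
After move 4 (U): U=WGYO F=RGGB R=WRRY B=WBGB L=OBOO
After move 5 (R'): R=RYWR U=WGYW F=RGGO D=YGYB B=RBWB
Query: D face = YGYB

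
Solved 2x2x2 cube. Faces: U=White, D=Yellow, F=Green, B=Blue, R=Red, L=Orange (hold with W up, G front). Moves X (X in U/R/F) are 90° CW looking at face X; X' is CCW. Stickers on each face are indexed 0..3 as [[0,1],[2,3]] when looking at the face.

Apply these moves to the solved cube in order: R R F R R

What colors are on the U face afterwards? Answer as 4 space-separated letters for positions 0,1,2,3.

After move 1 (R): R=RRRR U=WGWG F=GYGY D=YBYB B=WBWB
After move 2 (R): R=RRRR U=WYWY F=GBGB D=YWYW B=GBGB
After move 3 (F): F=GGBB U=WYOO R=WRYR D=RRYW L=OYOW
After move 4 (R): R=YWRR U=WGOB F=GRBW D=RGYG B=OBYB
After move 5 (R): R=RYRW U=WROW F=GGBG D=RYYO B=BBGB
Query: U face = WROW

Answer: W R O W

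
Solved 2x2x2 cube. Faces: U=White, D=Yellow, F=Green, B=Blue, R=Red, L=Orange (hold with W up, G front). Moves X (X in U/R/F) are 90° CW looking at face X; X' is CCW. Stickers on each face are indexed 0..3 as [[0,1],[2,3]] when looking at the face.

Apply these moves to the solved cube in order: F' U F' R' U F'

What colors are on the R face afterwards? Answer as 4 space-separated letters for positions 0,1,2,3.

Answer: G W G O

Derivation:
After move 1 (F'): F=GGGG U=WWRR R=YRYR D=OOYY L=OWOW
After move 2 (U): U=RWRW F=YRGG R=BBYR B=OWBB L=GGOW
After move 3 (F'): F=RGYG U=RWBY R=OBOR D=GWYY L=GWOR
After move 4 (R'): R=BROO U=RBBO F=RWYY D=GGYG B=YWWB
After move 5 (U): U=BROB F=BRYY R=YWOO B=GWWB L=RWOR
After move 6 (F'): F=RYBY U=BRYO R=GWGO D=WRYG L=RBOO
Query: R face = GWGO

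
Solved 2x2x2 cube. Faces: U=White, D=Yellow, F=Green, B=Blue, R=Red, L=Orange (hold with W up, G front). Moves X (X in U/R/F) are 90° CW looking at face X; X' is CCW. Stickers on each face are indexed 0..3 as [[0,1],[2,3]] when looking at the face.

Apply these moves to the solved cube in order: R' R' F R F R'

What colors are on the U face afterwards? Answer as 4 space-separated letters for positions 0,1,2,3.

After move 1 (R'): R=RRRR U=WBWB F=GWGW D=YGYG B=YBYB
After move 2 (R'): R=RRRR U=WYWY F=GBGB D=YWYW B=GBGB
After move 3 (F): F=GGBB U=WYOO R=WRYR D=RRYW L=OYOW
After move 4 (R): R=YWRR U=WGOB F=GRBW D=RGYG B=OBYB
After move 5 (F): F=BGWR U=WGWY R=OWBR D=RYYG L=OROG
After move 6 (R'): R=WROB U=WYWO F=BGWY D=RGYR B=GBYB
Query: U face = WYWO

Answer: W Y W O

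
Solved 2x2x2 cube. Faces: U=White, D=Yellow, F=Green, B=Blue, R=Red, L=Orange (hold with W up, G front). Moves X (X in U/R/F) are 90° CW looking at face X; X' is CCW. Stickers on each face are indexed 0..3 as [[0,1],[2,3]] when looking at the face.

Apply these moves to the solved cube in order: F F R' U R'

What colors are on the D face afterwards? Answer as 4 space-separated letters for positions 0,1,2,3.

After move 1 (F): F=GGGG U=WWOO R=WRWR D=RRYY L=OYOY
After move 2 (F): F=GGGG U=WWYY R=OROR D=WWYY L=OROR
After move 3 (R'): R=RROO U=WBYB F=GWGY D=WGYG B=YBWB
After move 4 (U): U=YWBB F=RRGY R=YBOO B=ORWB L=GWOR
After move 5 (R'): R=BOYO U=YWBO F=RWGB D=WRYY B=GRGB
Query: D face = WRYY

Answer: W R Y Y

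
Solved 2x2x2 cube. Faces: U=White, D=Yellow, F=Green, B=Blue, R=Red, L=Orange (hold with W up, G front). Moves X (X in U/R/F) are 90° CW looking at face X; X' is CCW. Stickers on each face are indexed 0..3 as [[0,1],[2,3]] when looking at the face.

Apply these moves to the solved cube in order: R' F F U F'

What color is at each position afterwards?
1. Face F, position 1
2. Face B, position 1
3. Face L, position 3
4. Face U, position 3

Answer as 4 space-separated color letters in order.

After move 1 (R'): R=RRRR U=WBWB F=GWGW D=YGYG B=YBYB
After move 2 (F): F=GGWW U=WBOO R=WRBR D=RRYG L=OYOG
After move 3 (F): F=WGWG U=WBGY R=OROR D=BWYG L=OROR
After move 4 (U): U=GWYB F=ORWG R=YBOR B=ORYB L=WGOR
After move 5 (F'): F=RGOW U=GWYO R=WBBR D=GRYG L=WBOY
Query 1: F[1] = G
Query 2: B[1] = R
Query 3: L[3] = Y
Query 4: U[3] = O

Answer: G R Y O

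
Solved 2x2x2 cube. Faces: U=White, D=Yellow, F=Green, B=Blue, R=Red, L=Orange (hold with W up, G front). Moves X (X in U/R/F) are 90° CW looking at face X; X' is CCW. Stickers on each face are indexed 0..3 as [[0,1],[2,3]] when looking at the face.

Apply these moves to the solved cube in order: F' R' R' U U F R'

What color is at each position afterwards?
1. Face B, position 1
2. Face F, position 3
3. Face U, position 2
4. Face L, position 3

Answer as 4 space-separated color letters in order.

Answer: B Y W W

Derivation:
After move 1 (F'): F=GGGG U=WWRR R=YRYR D=OOYY L=OWOW
After move 2 (R'): R=RRYY U=WBRB F=GWGR D=OGYG B=YBOB
After move 3 (R'): R=RYRY U=WORY F=GBGB D=OWYR B=GBGB
After move 4 (U): U=RWYO F=RYGB R=GBRY B=OWGB L=GBOW
After move 5 (U): U=YROW F=GBGB R=OWRY B=GBGB L=RYOW
After move 6 (F): F=GGBB U=YRWY R=OWWY D=ROYR L=ROOW
After move 7 (R'): R=WYOW U=YGWG F=GRBY D=RGYB B=RBOB
Query 1: B[1] = B
Query 2: F[3] = Y
Query 3: U[2] = W
Query 4: L[3] = W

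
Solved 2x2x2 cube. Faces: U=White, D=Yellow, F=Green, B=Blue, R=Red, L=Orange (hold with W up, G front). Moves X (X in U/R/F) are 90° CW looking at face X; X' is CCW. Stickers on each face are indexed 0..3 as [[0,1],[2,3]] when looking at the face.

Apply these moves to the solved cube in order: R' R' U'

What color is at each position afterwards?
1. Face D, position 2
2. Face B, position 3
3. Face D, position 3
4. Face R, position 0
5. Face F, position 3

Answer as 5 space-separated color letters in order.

Answer: Y B W G B

Derivation:
After move 1 (R'): R=RRRR U=WBWB F=GWGW D=YGYG B=YBYB
After move 2 (R'): R=RRRR U=WYWY F=GBGB D=YWYW B=GBGB
After move 3 (U'): U=YYWW F=OOGB R=GBRR B=RRGB L=GBOO
Query 1: D[2] = Y
Query 2: B[3] = B
Query 3: D[3] = W
Query 4: R[0] = G
Query 5: F[3] = B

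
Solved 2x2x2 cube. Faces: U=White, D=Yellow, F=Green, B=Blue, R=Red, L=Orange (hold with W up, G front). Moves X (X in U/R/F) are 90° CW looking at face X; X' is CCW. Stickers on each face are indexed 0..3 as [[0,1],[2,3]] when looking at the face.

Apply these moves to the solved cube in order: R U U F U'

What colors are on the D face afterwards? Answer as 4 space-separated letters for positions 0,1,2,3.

Answer: R O Y B

Derivation:
After move 1 (R): R=RRRR U=WGWG F=GYGY D=YBYB B=WBWB
After move 2 (U): U=WWGG F=RRGY R=WBRR B=OOWB L=GYOO
After move 3 (U): U=GWGW F=WBGY R=OORR B=GYWB L=RROO
After move 4 (F): F=GWYB U=GWOR R=GOWR D=ROYB L=RYOB
After move 5 (U'): U=WRGO F=RYYB R=GWWR B=GOWB L=GYOB
Query: D face = ROYB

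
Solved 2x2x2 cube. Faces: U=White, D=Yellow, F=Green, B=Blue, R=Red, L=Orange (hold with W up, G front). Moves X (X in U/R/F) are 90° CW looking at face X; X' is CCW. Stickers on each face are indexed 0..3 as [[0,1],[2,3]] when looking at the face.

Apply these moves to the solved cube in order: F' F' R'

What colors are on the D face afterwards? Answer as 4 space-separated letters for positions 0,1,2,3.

After move 1 (F'): F=GGGG U=WWRR R=YRYR D=OOYY L=OWOW
After move 2 (F'): F=GGGG U=WWYY R=OROR D=WWYY L=OROR
After move 3 (R'): R=RROO U=WBYB F=GWGY D=WGYG B=YBWB
Query: D face = WGYG

Answer: W G Y G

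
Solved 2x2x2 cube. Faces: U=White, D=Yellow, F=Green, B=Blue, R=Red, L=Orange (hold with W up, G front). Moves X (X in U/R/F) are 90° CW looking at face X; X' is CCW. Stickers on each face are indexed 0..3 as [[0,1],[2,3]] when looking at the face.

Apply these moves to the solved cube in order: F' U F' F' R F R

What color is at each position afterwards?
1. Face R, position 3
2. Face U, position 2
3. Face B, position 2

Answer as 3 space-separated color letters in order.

Answer: W B G

Derivation:
After move 1 (F'): F=GGGG U=WWRR R=YRYR D=OOYY L=OWOW
After move 2 (U): U=RWRW F=YRGG R=BBYR B=OWBB L=GGOW
After move 3 (F'): F=RGYG U=RWBY R=OBOR D=GWYY L=GWOR
After move 4 (F'): F=GGRY U=RWOO R=WBGR D=WRYY L=GYOB
After move 5 (R): R=GWRB U=RGOY F=GRRY D=WBYO B=OWWB
After move 6 (F): F=RGYR U=RGBY R=OWYB D=RGYO L=GWOB
After move 7 (R): R=YOBW U=RGBR F=RGYO D=RWYO B=YWGB
Query 1: R[3] = W
Query 2: U[2] = B
Query 3: B[2] = G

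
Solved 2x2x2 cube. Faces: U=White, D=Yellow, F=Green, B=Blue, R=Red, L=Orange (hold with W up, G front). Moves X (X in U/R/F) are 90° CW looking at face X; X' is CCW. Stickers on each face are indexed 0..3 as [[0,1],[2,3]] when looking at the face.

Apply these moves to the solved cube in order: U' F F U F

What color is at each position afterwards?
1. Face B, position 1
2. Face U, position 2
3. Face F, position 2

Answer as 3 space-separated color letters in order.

After move 1 (U'): U=WWWW F=OOGG R=GGRR B=RRBB L=BBOO
After move 2 (F): F=GOGO U=WWOB R=WGWR D=RGYY L=BYOY
After move 3 (F): F=GGOO U=WWYY R=OGBR D=WWYY L=BROG
After move 4 (U): U=YWYW F=OGOO R=RRBR B=BRBB L=GGOG
After move 5 (F): F=OOOG U=YWGG R=YRWR D=BRYY L=GWOW
Query 1: B[1] = R
Query 2: U[2] = G
Query 3: F[2] = O

Answer: R G O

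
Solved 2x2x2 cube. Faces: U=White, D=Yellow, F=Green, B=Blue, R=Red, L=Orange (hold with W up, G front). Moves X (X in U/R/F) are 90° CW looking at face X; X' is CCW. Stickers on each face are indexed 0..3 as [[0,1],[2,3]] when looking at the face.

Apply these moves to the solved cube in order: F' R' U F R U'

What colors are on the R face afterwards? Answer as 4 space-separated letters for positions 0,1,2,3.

Answer: G Y Y B

Derivation:
After move 1 (F'): F=GGGG U=WWRR R=YRYR D=OOYY L=OWOW
After move 2 (R'): R=RRYY U=WBRB F=GWGR D=OGYG B=YBOB
After move 3 (U): U=RWBB F=RRGR R=YBYY B=OWOB L=GWOW
After move 4 (F): F=GRRR U=RWWW R=BBBY D=YYYG L=GOOG
After move 5 (R): R=BBYB U=RRWR F=GYRG D=YOYO B=WWWB
After move 6 (U'): U=RRRW F=GORG R=GYYB B=BBWB L=WWOG
Query: R face = GYYB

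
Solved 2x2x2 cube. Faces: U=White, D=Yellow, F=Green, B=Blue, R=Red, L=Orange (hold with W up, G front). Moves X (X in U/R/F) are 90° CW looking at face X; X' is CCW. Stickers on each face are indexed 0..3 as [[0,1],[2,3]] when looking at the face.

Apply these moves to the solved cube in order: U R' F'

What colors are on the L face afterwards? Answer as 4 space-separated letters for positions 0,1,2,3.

After move 1 (U): U=WWWW F=RRGG R=BBRR B=OOBB L=GGOO
After move 2 (R'): R=BRBR U=WBWO F=RWGW D=YRYG B=YOYB
After move 3 (F'): F=WWRG U=WBBB R=RRYR D=GOYG L=GOOW
Query: L face = GOOW

Answer: G O O W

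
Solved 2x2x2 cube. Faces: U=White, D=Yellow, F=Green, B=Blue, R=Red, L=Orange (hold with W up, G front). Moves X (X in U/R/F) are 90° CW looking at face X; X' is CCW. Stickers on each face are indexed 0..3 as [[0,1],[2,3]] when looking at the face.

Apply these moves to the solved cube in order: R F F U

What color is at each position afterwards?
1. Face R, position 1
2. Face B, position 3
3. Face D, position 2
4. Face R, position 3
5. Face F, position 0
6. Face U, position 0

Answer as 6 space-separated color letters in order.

After move 1 (R): R=RRRR U=WGWG F=GYGY D=YBYB B=WBWB
After move 2 (F): F=GGYY U=WGOO R=WRGR D=RRYB L=OYOB
After move 3 (F): F=YGYG U=WGBY R=OROR D=GWYB L=OROR
After move 4 (U): U=BWYG F=ORYG R=WBOR B=ORWB L=YGOR
Query 1: R[1] = B
Query 2: B[3] = B
Query 3: D[2] = Y
Query 4: R[3] = R
Query 5: F[0] = O
Query 6: U[0] = B

Answer: B B Y R O B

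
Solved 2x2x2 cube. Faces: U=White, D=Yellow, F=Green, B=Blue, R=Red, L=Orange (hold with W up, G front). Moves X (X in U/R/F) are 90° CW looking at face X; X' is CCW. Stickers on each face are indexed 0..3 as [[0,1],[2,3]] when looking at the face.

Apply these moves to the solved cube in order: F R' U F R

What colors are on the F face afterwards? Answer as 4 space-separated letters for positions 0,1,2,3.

Answer: G Y O G

Derivation:
After move 1 (F): F=GGGG U=WWOO R=WRWR D=RRYY L=OYOY
After move 2 (R'): R=RRWW U=WBOB F=GWGO D=RGYG B=YBRB
After move 3 (U): U=OWBB F=RRGO R=YBWW B=OYRB L=GWOY
After move 4 (F): F=GROR U=OWYW R=BBBW D=WYYG L=GROG
After move 5 (R): R=BBWB U=ORYR F=GYOG D=WRYO B=WYWB
Query: F face = GYOG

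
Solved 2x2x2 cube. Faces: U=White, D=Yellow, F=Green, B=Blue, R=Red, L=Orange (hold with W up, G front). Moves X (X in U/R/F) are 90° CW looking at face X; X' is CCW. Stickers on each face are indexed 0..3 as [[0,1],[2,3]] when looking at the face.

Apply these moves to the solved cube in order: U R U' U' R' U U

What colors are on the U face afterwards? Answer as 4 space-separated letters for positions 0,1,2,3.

After move 1 (U): U=WWWW F=RRGG R=BBRR B=OOBB L=GGOO
After move 2 (R): R=RBRB U=WRWG F=RYGY D=YBYO B=WOWB
After move 3 (U'): U=RGWW F=GGGY R=RYRB B=RBWB L=WOOO
After move 4 (U'): U=GWRW F=WOGY R=GGRB B=RYWB L=RBOO
After move 5 (R'): R=GBGR U=GWRR F=WWGW D=YOYY B=OYBB
After move 6 (U): U=RGRW F=GBGW R=OYGR B=RBBB L=WWOO
After move 7 (U): U=RRWG F=OYGW R=RBGR B=WWBB L=GBOO
Query: U face = RRWG

Answer: R R W G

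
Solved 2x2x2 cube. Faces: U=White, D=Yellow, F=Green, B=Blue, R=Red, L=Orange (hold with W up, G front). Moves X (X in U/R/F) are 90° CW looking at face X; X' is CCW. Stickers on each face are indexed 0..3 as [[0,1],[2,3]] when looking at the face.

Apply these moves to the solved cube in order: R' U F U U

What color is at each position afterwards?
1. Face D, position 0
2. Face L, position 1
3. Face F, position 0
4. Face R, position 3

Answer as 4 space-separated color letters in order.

After move 1 (R'): R=RRRR U=WBWB F=GWGW D=YGYG B=YBYB
After move 2 (U): U=WWBB F=RRGW R=YBRR B=OOYB L=GWOO
After move 3 (F): F=GRWR U=WWOW R=BBBR D=RYYG L=GYOG
After move 4 (U): U=OWWW F=BBWR R=OOBR B=GYYB L=GROG
After move 5 (U): U=WOWW F=OOWR R=GYBR B=GRYB L=BBOG
Query 1: D[0] = R
Query 2: L[1] = B
Query 3: F[0] = O
Query 4: R[3] = R

Answer: R B O R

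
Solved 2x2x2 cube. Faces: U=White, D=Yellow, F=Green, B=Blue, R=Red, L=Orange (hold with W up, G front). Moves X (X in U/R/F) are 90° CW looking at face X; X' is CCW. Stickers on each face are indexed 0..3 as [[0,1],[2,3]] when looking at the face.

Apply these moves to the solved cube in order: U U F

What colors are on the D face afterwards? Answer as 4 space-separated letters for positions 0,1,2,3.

Answer: R O Y Y

Derivation:
After move 1 (U): U=WWWW F=RRGG R=BBRR B=OOBB L=GGOO
After move 2 (U): U=WWWW F=BBGG R=OORR B=GGBB L=RROO
After move 3 (F): F=GBGB U=WWOR R=WOWR D=ROYY L=RYOY
Query: D face = ROYY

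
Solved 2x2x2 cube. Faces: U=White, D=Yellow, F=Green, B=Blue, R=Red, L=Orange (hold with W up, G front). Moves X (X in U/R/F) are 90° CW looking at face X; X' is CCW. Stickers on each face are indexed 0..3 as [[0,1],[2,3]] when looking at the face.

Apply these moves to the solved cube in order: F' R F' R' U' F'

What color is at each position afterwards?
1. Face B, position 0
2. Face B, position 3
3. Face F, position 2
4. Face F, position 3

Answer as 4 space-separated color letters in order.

After move 1 (F'): F=GGGG U=WWRR R=YRYR D=OOYY L=OWOW
After move 2 (R): R=YYRR U=WGRG F=GOGY D=OBYB B=RBWB
After move 3 (F'): F=OYGG U=WGYR R=BYOR D=WWYB L=OGOR
After move 4 (R'): R=YRBO U=WWYR F=OGGR D=WYYG B=BBWB
After move 5 (U'): U=WRWY F=OGGR R=OGBO B=YRWB L=BBOR
After move 6 (F'): F=GROG U=WROB R=YGWO D=BRYG L=BYOW
Query 1: B[0] = Y
Query 2: B[3] = B
Query 3: F[2] = O
Query 4: F[3] = G

Answer: Y B O G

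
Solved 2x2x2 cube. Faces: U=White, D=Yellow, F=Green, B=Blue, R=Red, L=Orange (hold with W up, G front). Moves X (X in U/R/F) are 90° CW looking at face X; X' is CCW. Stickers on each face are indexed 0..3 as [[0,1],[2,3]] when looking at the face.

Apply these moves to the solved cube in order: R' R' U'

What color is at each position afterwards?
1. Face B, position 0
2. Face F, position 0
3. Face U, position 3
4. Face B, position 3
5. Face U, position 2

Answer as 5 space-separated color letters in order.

After move 1 (R'): R=RRRR U=WBWB F=GWGW D=YGYG B=YBYB
After move 2 (R'): R=RRRR U=WYWY F=GBGB D=YWYW B=GBGB
After move 3 (U'): U=YYWW F=OOGB R=GBRR B=RRGB L=GBOO
Query 1: B[0] = R
Query 2: F[0] = O
Query 3: U[3] = W
Query 4: B[3] = B
Query 5: U[2] = W

Answer: R O W B W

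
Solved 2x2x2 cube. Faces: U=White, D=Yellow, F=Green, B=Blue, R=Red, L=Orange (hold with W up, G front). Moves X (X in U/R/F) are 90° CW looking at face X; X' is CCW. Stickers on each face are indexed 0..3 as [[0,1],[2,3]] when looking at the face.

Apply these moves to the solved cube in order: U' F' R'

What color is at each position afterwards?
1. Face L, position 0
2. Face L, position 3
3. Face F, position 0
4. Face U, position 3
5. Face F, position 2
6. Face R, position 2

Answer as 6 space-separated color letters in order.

Answer: B W O R O Y

Derivation:
After move 1 (U'): U=WWWW F=OOGG R=GGRR B=RRBB L=BBOO
After move 2 (F'): F=OGOG U=WWGR R=YGYR D=BOYY L=BWOW
After move 3 (R'): R=GRYY U=WBGR F=OWOR D=BGYG B=YROB
Query 1: L[0] = B
Query 2: L[3] = W
Query 3: F[0] = O
Query 4: U[3] = R
Query 5: F[2] = O
Query 6: R[2] = Y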